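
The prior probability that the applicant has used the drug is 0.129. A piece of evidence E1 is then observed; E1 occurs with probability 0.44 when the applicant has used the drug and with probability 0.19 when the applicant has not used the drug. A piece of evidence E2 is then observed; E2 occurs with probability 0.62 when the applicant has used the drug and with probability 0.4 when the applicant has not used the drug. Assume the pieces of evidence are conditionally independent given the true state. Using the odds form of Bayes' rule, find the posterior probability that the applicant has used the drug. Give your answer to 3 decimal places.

Posterior probability ≈ 0.347

Prior odds = 0.129/(1−0.129) = 0.14811.
Likelihood ratio for E1 = 0.44/0.19 = 2.3158.
Likelihood ratio for E2 = 0.62/0.4 = 1.5500.
Posterior odds = prior odds × LR₁ × LR₂ = 0.53162.
Posterior probability = odds/(1+odds) = 0.53162/1.5316 = 0.347.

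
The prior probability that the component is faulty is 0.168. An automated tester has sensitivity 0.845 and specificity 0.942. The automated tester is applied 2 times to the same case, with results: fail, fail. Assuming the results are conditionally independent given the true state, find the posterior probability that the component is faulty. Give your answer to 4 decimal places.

Posterior P(H) ≈ 0.9772

Let H be the event that the component is faulty; start with P(H) = 0.168. P('fail'|H) = 0.845, P('fail'|¬H) = 0.058.
Update on result 1 ('fail'): P(H) ← 0.845·0.1680 / (0.845·0.1680 + 0.058·0.8320) = 0.14196/0.19022 = 0.7463.
Update on result 2 ('fail'): P(H) ← 0.845·0.7463 / (0.845·0.7463 + 0.058·0.2537) = 0.63063/0.64535 = 0.9772.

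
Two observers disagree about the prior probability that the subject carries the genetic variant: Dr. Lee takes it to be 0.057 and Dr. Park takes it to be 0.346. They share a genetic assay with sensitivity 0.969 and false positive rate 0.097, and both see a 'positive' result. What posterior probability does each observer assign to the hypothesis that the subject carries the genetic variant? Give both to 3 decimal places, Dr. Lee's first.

Dr. Lee: 0.376; Dr. Park: 0.841

P('+'|H) = 0.969, P('+'|¬H) = 0.097.
Dr. Lee: numerator 0.969·0.057 = 0.055233; evidence = 0.055233+0.097·0.943 = 0.14670; posterior = 0.376.
Dr. Park: numerator 0.969·0.346 = 0.33527; evidence = 0.33527+0.097·0.654 = 0.39871; posterior = 0.841.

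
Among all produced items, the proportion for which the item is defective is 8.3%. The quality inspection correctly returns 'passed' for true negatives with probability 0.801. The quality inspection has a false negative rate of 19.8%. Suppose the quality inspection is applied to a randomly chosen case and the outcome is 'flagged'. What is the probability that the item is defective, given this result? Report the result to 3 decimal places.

Write H for 'the item is defective'. Prior odds H:¬H = 0.083/0.917 = 0.090513. For the 'flagged' outcome, the likelihood ratio is 0.802/0.199 = 4.0302.
Posterior odds = 0.090513 × 4.0302 = 0.36478, so P(H|E) = 0.36478/(1+0.36478) = 0.267.

P(H | E) ≈ 0.267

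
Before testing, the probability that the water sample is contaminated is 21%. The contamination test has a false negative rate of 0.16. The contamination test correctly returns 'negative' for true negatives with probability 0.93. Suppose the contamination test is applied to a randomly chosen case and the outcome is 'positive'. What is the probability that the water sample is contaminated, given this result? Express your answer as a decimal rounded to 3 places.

Write H for 'the water sample is contaminated'. Prior odds H:¬H = 0.21/0.79 = 0.26582. For the 'positive' outcome, the likelihood ratio is 0.84/0.07 = 12.000.
Posterior odds = 0.26582 × 12.000 = 3.1899, so P(H|E) = 3.1899/(1+3.1899) = 0.761.

P(H | E) ≈ 0.761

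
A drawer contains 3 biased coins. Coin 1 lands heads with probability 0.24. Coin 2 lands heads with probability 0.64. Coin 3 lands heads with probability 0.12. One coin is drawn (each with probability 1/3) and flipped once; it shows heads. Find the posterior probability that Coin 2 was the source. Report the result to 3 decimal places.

Posterior probability ≈ 0.640

P(heads|C1) = 0.24; P(heads|C2) = 0.64; P(heads|C3) = 0.12.
Prior × likelihood for each source: 0.333333·0.24=0.08000, 0.333333·0.64=0.2133, 0.333333·0.12=0.04000. Summing gives P(heads) = 0.33333.
P(Coin 2 | heads) = 0.2133 / 0.33333 = 0.640.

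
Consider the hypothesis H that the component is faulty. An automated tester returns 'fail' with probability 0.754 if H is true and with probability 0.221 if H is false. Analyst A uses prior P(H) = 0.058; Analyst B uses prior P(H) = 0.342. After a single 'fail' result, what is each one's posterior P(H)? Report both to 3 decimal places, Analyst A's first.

Analyst A: 0.174; Analyst B: 0.639

P('+'|H) = 0.754, P('+'|¬H) = 0.221.
Analyst A: numerator 0.754·0.058 = 0.043732; evidence = 0.043732+0.221·0.942 = 0.25191; posterior = 0.174.
Analyst B: numerator 0.754·0.342 = 0.25787; evidence = 0.25787+0.221·0.658 = 0.40329; posterior = 0.639.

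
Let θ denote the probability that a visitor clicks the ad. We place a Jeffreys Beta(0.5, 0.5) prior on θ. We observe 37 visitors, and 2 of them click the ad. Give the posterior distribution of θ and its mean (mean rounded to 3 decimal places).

Posterior: Beta(2.5, 35.5); mean ≈ 0.066

The binomial likelihood is conjugate to the Beta prior: with 2 successes and 35 failures, the posterior is Beta(0.5+2, 0.5+35) = Beta(2.5, 35.5).
E[θ | data] = 2.5/(2.5+35.5) = 0.066.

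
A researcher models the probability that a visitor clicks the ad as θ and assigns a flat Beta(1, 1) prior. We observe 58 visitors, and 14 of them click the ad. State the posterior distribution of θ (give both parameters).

Posterior: Beta(15, 45)

The binomial likelihood is conjugate to the Beta prior: with 14 successes and 44 failures, the posterior is Beta(1+14, 1+44) = Beta(15, 45).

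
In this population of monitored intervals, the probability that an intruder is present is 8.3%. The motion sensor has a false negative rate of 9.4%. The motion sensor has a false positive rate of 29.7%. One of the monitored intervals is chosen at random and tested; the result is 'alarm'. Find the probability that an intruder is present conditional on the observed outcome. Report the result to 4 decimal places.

Write H for 'an intruder is present'. Prior odds H:¬H = 0.083/0.917 = 0.090513. For the 'alarm' outcome, the likelihood ratio is 0.906/0.297 = 3.0505.
Posterior odds = 0.090513 × 3.0505 = 0.27611, so P(H|E) = 0.27611/(1+0.27611) = 0.2164.

P(H | E) ≈ 0.2164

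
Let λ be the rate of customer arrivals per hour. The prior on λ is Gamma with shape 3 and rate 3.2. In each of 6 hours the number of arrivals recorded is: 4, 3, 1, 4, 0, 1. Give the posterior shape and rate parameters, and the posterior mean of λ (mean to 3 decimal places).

Total count ∑xᵢ = 13 over n = 6 hours.
Gamma is conjugate to the Poisson likelihood: posterior is Gamma(shape = 3+13 = 16, rate = 3.2+6 = 9.2).
E[λ | data] = 16/9.2 = 1.739.

Posterior: Gamma(shape=16, rate=9.2); mean ≈ 1.739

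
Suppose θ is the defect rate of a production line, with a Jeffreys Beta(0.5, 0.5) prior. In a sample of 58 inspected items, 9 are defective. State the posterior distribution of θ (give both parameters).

The binomial likelihood is conjugate to the Beta prior: with 9 successes and 49 failures, the posterior is Beta(0.5+9, 0.5+49) = Beta(9.5, 49.5).

Posterior: Beta(9.5, 49.5)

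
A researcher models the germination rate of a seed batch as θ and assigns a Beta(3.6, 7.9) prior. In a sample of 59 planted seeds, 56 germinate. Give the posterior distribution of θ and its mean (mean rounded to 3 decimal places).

Posterior: Beta(59.6, 10.9); mean ≈ 0.845

The binomial likelihood is conjugate to the Beta prior: with 56 successes and 3 failures, the posterior is Beta(3.6+56, 7.9+3) = Beta(59.6, 10.9).
Posterior mean = α/(α+β) = 59.6/70.5 = 0.845.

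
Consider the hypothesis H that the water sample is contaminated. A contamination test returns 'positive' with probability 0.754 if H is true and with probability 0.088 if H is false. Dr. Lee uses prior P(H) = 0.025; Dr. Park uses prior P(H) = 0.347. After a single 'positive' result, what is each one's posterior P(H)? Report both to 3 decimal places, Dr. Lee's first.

Dr. Lee: 0.180; Dr. Park: 0.820

The likelihood ratio for a 'positive' result is 0.754/0.088 = 8.5682.
Dr. Lee: prior odds 0.025/0.975 = 0.025641; posterior odds 0.21970; posterior probability 0.180.
Dr. Park: prior odds 0.347/0.653 = 0.53139; posterior odds 4.5531; posterior probability 0.820.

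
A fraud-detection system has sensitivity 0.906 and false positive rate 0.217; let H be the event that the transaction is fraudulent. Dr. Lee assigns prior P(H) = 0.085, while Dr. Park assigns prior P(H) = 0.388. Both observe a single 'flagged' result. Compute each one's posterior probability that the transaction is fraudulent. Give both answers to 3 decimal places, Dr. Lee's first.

The likelihood ratio for a 'flagged' result is 0.906/0.217 = 4.1751.
Dr. Lee: prior odds 0.085/0.915 = 0.092896; posterior odds 0.38785; posterior probability 0.279.
Dr. Park: prior odds 0.388/0.612 = 0.63399; posterior odds 2.6470; posterior probability 0.726.

Dr. Lee: 0.279; Dr. Park: 0.726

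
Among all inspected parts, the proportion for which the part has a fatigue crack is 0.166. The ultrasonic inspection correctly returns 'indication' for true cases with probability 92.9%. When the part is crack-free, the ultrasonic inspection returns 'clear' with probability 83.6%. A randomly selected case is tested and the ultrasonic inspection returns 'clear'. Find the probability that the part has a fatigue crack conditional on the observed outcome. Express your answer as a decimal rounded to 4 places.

Let H be the event that the part has a fatigue crack. P(H) = 0.166, so P(¬H) = 0.834. With E the 'clear' result, P(E|H) = 0.071 and P(E|¬H) = 0.836.
P(E) = 0.071·0.166 + 0.836·0.834 = 0.011786 + 0.69722 = 0.70901.
By Bayes' theorem, P(H|E) = 0.011786 / 0.70901 = 0.0166.

P(H | E) ≈ 0.0166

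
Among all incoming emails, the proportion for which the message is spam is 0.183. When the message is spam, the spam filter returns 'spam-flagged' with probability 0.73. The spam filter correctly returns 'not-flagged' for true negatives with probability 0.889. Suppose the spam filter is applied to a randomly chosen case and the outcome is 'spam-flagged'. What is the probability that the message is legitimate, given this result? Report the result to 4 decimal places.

Write H for 'the message is spam'. Prior odds H:¬H = 0.183/0.817 = 0.22399. For the 'spam-flagged' outcome, the likelihood ratio is 0.73/0.111 = 6.5766.
Posterior odds = 0.22399 × 6.5766 = 1.4731, so P(H|E) = 1.4731/(1+1.4731) = 0.5956. Then P(¬H|E) = 1 − 0.5956 = 0.4044.

P(¬H | E) ≈ 0.4044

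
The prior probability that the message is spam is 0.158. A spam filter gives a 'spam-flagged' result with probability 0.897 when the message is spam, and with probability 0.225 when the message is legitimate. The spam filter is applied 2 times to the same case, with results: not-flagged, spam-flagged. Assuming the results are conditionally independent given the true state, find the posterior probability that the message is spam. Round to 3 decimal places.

Posterior P(H) ≈ 0.090

Let H be the event that the message is spam; start with P(H) = 0.158. P('spam-flagged'|H) = 0.897, P('spam-flagged'|¬H) = 0.225.
Update on result 1 ('not-flagged'): P(H) ← 0.103·0.1580 / (0.103·0.1580 + 0.775·0.8420) = 0.016274/0.66882 = 0.0243.
Update on result 2 ('spam-flagged'): P(H) ← 0.897·0.0243 / (0.897·0.0243 + 0.225·0.9757) = 0.021826/0.24135 = 0.0904.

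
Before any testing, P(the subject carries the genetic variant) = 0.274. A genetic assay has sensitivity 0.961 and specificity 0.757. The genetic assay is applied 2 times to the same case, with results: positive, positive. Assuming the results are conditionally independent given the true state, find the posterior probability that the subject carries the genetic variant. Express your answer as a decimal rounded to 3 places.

Let H be the event that the subject carries the genetic variant; start with P(H) = 0.274. P('positive'|H) = 0.961, P('positive'|¬H) = 0.243.
Update on result 1 ('positive'): P(H) ← 0.961·0.2740 / (0.961·0.2740 + 0.243·0.7260) = 0.26331/0.43973 = 0.5988.
Update on result 2 ('positive'): P(H) ← 0.961·0.5988 / (0.961·0.5988 + 0.243·0.4012) = 0.57545/0.67294 = 0.8551.

Posterior P(H) ≈ 0.855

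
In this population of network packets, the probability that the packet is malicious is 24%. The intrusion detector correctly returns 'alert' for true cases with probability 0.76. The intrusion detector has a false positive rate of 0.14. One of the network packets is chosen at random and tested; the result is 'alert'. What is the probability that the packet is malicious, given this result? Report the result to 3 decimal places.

Write H for 'the packet is malicious'. Prior odds H:¬H = 0.24/0.76 = 0.31579. For the 'alert' outcome, the likelihood ratio is 0.76/0.14 = 5.4286.
Posterior odds = 0.31579 × 5.4286 = 1.7143, so P(H|E) = 1.7143/(1+1.7143) = 0.632.

P(H | E) ≈ 0.632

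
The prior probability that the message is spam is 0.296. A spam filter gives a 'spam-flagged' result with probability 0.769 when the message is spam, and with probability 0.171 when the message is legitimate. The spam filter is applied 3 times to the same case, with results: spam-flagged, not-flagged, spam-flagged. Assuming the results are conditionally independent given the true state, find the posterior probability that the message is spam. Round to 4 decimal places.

Posterior P(H) ≈ 0.7032

With H the event that the message is spam, the joint likelihood of the observed sequence is P(data|H) = 0.769·0.231·0.769 = 0.13660 and P(data|¬H) = 0.171·0.829·0.171 = 0.024241.
Bayes: P(H|data) = 0.296·0.13660 / (0.296·0.13660 + 0.704·0.024241) = 0.040435/0.057500 = 0.7032.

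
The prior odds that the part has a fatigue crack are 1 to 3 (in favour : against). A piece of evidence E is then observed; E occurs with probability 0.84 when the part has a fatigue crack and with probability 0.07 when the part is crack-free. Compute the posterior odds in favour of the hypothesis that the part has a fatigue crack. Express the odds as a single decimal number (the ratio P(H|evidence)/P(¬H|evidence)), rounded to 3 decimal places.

Prior odds = 1/3 = 0.33333.
Likelihood ratio for E = 0.84/0.07 = 12.000.
Posterior odds = prior odds × LR = 4.0000.

Posterior odds ≈ 4.000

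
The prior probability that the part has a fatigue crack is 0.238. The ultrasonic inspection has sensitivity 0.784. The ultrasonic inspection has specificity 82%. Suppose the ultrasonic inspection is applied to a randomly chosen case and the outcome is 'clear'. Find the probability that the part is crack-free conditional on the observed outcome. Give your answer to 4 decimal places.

P(¬H | E) ≈ 0.9240

Write H for 'the part has a fatigue crack'. Prior odds H:¬H = 0.238/0.762 = 0.31234. For the 'clear' outcome, the likelihood ratio is 0.216/0.82 = 0.26341.
Posterior odds = 0.31234 × 0.26341 = 0.082274, so P(H|E) = 0.082274/(1+0.082274) = 0.0760. Then P(¬H|E) = 1 − 0.0760 = 0.9240.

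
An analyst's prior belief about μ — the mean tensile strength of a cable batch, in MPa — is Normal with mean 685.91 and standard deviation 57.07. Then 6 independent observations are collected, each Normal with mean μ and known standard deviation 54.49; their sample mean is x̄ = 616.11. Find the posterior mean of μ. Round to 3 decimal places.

Posterior mean ≈ 625.316

With known σ, the Normal prior is conjugate. Weight on the data is w = (n/σ²)/(n/σ² + 1/τ₀²) = 0.00202077/(0.00202077+0.00030703) = 0.86810.
Posterior mean = w·x̄ + (1−w)·μ₀ = 0.86810·616.11 + 0.13190·685.91 = 625.316.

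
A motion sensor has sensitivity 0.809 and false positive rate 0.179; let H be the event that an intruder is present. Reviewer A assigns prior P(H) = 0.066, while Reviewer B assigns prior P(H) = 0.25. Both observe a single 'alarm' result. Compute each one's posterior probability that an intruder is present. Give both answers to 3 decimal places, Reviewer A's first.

The likelihood ratio for an 'alarm' result is 0.809/0.179 = 4.5196.
Reviewer A: prior odds 0.066/0.934 = 0.070664; posterior odds 0.31937; posterior probability 0.242.
Reviewer B: prior odds 0.25/0.75 = 0.33333; posterior odds 1.5065; posterior probability 0.601.

Reviewer A: 0.242; Reviewer B: 0.601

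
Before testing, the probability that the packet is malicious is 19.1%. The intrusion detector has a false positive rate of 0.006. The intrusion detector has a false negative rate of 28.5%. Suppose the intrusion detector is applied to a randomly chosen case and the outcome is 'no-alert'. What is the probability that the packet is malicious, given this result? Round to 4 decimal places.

P(H | E) ≈ 0.0634

Let H be the event that the packet is malicious. P(H) = 0.191, so P(¬H) = 0.809. With E the 'no-alert' result, P(E|H) = 0.285 and P(E|¬H) = 0.994.
P(E) = 0.285·0.191 + 0.994·0.809 = 0.054435 + 0.80415 = 0.85858.
By Bayes' theorem, P(H|E) = 0.054435 / 0.85858 = 0.0634.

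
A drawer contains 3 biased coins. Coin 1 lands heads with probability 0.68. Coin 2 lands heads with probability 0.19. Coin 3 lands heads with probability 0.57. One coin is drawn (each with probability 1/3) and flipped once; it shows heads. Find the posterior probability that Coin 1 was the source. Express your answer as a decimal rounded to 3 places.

P(heads|C1) = 0.68; P(heads|C2) = 0.19; P(heads|C3) = 0.57.
Prior × likelihood for each source: 0.333333·0.68=0.2267, 0.333333·0.19=0.06333, 0.333333·0.57=0.1900. Summing gives P(heads) = 0.48000.
P(Coin 1 | heads) = 0.2267 / 0.48000 = 0.472.

Posterior probability ≈ 0.472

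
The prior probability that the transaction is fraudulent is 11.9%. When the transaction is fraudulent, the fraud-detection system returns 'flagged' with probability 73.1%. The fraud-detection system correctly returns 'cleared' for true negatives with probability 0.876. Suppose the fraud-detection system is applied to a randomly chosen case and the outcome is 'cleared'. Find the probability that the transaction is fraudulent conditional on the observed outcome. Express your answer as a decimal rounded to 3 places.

P(H | E) ≈ 0.040

Write H for 'the transaction is fraudulent'. Prior odds H:¬H = 0.119/0.881 = 0.13507. For the 'cleared' outcome, the likelihood ratio is 0.269/0.876 = 0.30708.
Posterior odds = 0.13507 × 0.30708 = 0.041478, so P(H|E) = 0.041478/(1+0.041478) = 0.040.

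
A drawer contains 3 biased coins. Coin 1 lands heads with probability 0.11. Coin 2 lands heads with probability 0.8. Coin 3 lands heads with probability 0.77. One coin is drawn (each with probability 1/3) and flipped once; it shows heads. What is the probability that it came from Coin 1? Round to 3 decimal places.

P(heads|C1) = 0.11; P(heads|C2) = 0.8; P(heads|C3) = 0.77.
Prior × likelihood for each source: 0.333333·0.11=0.03667, 0.333333·0.8=0.2667, 0.333333·0.77=0.2567. Summing gives P(heads) = 0.56000.
P(Coin 1 | heads) = 0.03667 / 0.56000 = 0.065.

Posterior probability ≈ 0.065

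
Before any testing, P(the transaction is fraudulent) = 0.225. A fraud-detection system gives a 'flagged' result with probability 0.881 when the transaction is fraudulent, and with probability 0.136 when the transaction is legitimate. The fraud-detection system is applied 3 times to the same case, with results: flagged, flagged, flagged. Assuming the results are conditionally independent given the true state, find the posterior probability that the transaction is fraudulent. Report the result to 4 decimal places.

Posterior P(H) ≈ 0.9875

With H the event that the transaction is fraudulent, the joint likelihood of the observed sequence is P(data|H) = 0.881·0.881·0.881 = 0.68380 and P(data|¬H) = 0.136·0.136·0.136 = 0.0025155.
Bayes: P(H|data) = 0.225·0.68380 / (0.225·0.68380 + 0.775·0.0025155) = 0.15385/0.15580 = 0.9875.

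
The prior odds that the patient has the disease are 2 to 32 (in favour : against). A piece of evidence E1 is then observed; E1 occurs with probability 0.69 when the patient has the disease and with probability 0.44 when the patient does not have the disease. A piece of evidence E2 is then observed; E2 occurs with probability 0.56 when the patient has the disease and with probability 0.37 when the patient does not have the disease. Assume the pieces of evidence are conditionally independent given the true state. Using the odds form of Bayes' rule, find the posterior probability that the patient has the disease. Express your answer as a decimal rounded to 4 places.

Prior odds = 2/32 = 0.062500.
Likelihood ratio for E1 = 0.69/0.44 = 1.5682.
Likelihood ratio for E2 = 0.56/0.37 = 1.5135.
Posterior odds = prior odds × LR₁ × LR₂ = 0.14834.
Posterior probability = odds/(1+odds) = 0.14834/1.1483 = 0.1292.

Posterior probability ≈ 0.1292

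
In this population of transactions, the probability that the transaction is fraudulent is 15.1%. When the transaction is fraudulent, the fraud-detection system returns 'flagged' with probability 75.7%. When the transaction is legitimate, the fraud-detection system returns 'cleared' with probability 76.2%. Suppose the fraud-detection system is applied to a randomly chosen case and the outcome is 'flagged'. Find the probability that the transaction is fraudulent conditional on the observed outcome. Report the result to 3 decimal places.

P(H | E) ≈ 0.361

Let H be the event that the transaction is fraudulent. P(H) = 0.151, so P(¬H) = 0.849. With E the 'flagged' result, P(E|H) = 0.757 and P(E|¬H) = 0.238.
P(E) = 0.757·0.151 + 0.238·0.849 = 0.11431 + 0.20206 = 0.31637.
By Bayes' theorem, P(H|E) = 0.11431 / 0.31637 = 0.361.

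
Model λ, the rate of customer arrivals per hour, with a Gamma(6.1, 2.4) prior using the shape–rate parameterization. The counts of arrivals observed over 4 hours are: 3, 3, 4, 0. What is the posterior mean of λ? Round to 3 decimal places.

Posterior mean ≈ 2.516

Total count ∑xᵢ = 10 over n = 4 hours.
Gamma is conjugate to the Poisson likelihood: posterior is Gamma(shape = 6.1+10 = 16.1, rate = 2.4+4 = 6.4).
E[λ | data] = 16.1/6.4 = 2.516.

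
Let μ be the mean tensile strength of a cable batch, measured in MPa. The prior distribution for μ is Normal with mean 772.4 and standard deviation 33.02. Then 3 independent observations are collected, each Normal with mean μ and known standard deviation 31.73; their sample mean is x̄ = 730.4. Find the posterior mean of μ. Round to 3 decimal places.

Posterior mean ≈ 740.285

With known σ, the Normal prior is conjugate. Weight on the data is w = (n/σ²)/(n/σ² + 1/τ₀²) = 0.00297976/(0.00297976+0.00091716) = 0.76464.
Posterior mean = w·x̄ + (1−w)·μ₀ = 0.76464·730.4 + 0.23536·772.4 = 740.285.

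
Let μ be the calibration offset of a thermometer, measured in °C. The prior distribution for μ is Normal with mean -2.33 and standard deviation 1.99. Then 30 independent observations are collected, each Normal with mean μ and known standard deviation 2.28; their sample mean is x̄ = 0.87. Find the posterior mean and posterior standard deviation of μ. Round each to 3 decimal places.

Posterior mean ≈ 0.736; posterior SD ≈ 0.407

With known σ, the Normal prior is conjugate. Weight on the data is w = (n/σ²)/(n/σ² + 1/τ₀²) = 5.77101/(5.77101+0.252519) = 0.95808.
Posterior mean = w·x̄ + (1−w)·μ₀ = 0.95808·0.87 + 0.041922·-2.33 = 0.736. Posterior variance = 1/(5.77101+0.252519) = 0.166016, so SD = 0.407.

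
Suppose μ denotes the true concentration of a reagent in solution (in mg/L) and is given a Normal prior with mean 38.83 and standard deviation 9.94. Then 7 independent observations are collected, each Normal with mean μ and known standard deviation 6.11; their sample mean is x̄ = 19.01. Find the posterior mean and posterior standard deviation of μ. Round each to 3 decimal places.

Prior precision 1/τ₀² = 1/9.94² = 0.0101211; data precision n/σ² = 7/6.11² = 0.187506.
Posterior precision = 0.0101211 + 0.187506 = 0.197627, giving posterior SD = 1/√0.197627 = 2.249.
Posterior mean = (0.0101211·38.83 + 0.187506·19.01) / 0.197627 = 20.025.

Posterior mean ≈ 20.025; posterior SD ≈ 2.249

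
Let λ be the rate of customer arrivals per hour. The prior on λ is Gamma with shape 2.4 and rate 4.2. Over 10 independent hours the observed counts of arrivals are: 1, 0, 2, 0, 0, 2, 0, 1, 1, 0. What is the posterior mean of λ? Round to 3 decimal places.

Posterior mean ≈ 0.662

Total count ∑xᵢ = 7 over n = 10 hours.
Gamma is conjugate to the Poisson likelihood: posterior is Gamma(shape = 2.4+7 = 9.4, rate = 4.2+10 = 14.2).
E[λ | data] = 9.4/14.2 = 0.662.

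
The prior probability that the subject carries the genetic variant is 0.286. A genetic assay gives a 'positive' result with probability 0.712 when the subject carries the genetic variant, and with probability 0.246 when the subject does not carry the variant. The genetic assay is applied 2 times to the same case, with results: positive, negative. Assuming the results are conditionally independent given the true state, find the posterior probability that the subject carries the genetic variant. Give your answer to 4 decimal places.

Let H be the event that the subject carries the genetic variant; start with P(H) = 0.286. P('positive'|H) = 0.712, P('positive'|¬H) = 0.246.
Update on result 1 ('positive'): P(H) ← 0.712·0.2860 / (0.712·0.2860 + 0.246·0.7140) = 0.20363/0.37928 = 0.5369.
Update on result 2 ('negative'): P(H) ← 0.288·0.5369 / (0.288·0.5369 + 0.754·0.4631) = 0.15463/0.50381 = 0.3069.

Posterior P(H) ≈ 0.3069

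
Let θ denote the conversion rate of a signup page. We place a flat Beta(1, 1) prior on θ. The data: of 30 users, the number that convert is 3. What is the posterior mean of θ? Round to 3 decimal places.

Posterior mean ≈ 0.125

The binomial likelihood is conjugate to the Beta prior: with 3 successes and 27 failures, the posterior is Beta(1+3, 1+27) = Beta(4, 28).
E[θ | data] = 4/(4+28) = 0.125.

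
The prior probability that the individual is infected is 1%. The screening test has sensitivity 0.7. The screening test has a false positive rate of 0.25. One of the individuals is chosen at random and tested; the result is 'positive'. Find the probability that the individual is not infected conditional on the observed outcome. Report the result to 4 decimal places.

P(¬H | E) ≈ 0.9725

Write H for 'the individual is infected'. Prior odds H:¬H = 0.01/0.99 = 0.010101. For the 'positive' outcome, the likelihood ratio is 0.7/0.25 = 2.8000.
Posterior odds = 0.010101 × 2.8000 = 0.028283, so P(H|E) = 0.028283/(1+0.028283) = 0.0275. Then P(¬H|E) = 1 − 0.0275 = 0.9725.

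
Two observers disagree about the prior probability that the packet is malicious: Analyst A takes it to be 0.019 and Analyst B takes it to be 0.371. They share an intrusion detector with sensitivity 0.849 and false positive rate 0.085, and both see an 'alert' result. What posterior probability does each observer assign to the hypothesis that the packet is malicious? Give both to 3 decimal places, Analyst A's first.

The likelihood ratio for an 'alert' result is 0.849/0.085 = 9.9882.
Analyst A: prior odds 0.019/0.981 = 0.019368; posterior odds 0.19345; posterior probability 0.162.
Analyst B: prior odds 0.371/0.629 = 0.58983; posterior odds 5.8913; posterior probability 0.855.

Analyst A: 0.162; Analyst B: 0.855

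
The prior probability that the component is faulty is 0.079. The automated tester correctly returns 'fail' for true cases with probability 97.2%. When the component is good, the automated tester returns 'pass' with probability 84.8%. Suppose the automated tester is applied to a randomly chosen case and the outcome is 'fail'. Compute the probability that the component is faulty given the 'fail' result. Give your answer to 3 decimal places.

P(H | E) ≈ 0.354

Write H for 'the component is faulty'. Prior odds H:¬H = 0.079/0.921 = 0.085776. For the 'fail' outcome, the likelihood ratio is 0.972/0.152 = 6.3947.
Posterior odds = 0.085776 × 6.3947 = 0.54852, so P(H|E) = 0.54852/(1+0.54852) = 0.354.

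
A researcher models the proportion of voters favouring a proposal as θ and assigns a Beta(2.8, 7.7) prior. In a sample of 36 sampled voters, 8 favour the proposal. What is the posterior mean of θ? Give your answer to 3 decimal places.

Posterior mean ≈ 0.232

The binomial likelihood is conjugate to the Beta prior: with 8 successes and 28 failures, the posterior is Beta(2.8+8, 7.7+28) = Beta(10.8, 35.7).
E[θ | data] = 10.8/(10.8+35.7) = 0.232.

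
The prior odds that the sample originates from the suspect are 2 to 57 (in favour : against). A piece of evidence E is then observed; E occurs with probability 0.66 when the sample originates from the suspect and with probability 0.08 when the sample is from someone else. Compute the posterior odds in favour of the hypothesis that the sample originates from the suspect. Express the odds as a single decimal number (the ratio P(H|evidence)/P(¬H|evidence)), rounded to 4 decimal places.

Prior odds = 2/57 = 0.035088. In log-odds, ln(0.035088) = -3.3499.
Add log likelihood ratio: ln(8.2500) = 2.1102.
Posterior log-odds = -1.2397, so posterior odds = exp(-1.2397) = 0.28947.

Posterior odds ≈ 0.2895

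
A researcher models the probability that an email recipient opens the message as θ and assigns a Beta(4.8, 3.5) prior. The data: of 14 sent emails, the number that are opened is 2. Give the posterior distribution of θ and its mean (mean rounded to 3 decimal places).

Posterior: Beta(6.8, 15.5); mean ≈ 0.305

The binomial likelihood is conjugate to the Beta prior: with 2 successes and 12 failures, the posterior is Beta(4.8+2, 3.5+12) = Beta(6.8, 15.5).
E[θ | data] = 6.8/(6.8+15.5) = 0.305.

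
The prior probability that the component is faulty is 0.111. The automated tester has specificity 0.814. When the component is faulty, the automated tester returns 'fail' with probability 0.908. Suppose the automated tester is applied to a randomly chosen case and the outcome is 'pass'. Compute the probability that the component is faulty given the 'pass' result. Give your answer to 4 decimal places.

Let H be the event that the component is faulty. P(H) = 0.111, so P(¬H) = 0.889. With E the 'pass' result, P(E|H) = 0.092 and P(E|¬H) = 0.814.
P(E) = 0.092·0.111 + 0.814·0.889 = 0.010212 + 0.72365 = 0.73386.
By Bayes' theorem, P(H|E) = 0.010212 / 0.73386 = 0.0139.

P(H | E) ≈ 0.0139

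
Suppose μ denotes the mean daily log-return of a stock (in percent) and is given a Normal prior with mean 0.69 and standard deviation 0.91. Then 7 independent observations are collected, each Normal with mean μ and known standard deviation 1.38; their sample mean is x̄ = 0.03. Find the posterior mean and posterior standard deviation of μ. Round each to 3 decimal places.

Prior precision 1/τ₀² = 1/0.91² = 1.20758; data precision n/σ² = 7/1.38² = 3.67570.
Posterior precision = 1.20758 + 3.67570 = 4.88328, giving posterior SD = 1/√4.88328 = 0.453.
Posterior mean = (1.20758·0.69 + 3.67570·0.03) / 4.88328 = 0.193.

Posterior mean ≈ 0.193; posterior SD ≈ 0.453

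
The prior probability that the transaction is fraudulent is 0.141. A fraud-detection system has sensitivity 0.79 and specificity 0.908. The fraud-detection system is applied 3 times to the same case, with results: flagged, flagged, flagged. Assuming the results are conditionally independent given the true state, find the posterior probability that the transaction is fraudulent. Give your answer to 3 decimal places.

Let H be the event that the transaction is fraudulent; start with P(H) = 0.141. P('flagged'|H) = 0.79, P('flagged'|¬H) = 0.092.
Update on result 1 ('flagged'): P(H) ← 0.79·0.1410 / (0.79·0.1410 + 0.092·0.8590) = 0.11139/0.19042 = 0.5850.
Update on result 2 ('flagged'): P(H) ← 0.79·0.5850 / (0.79·0.5850 + 0.092·0.4150) = 0.46213/0.50031 = 0.9237.
Update on result 3 ('flagged'): P(H) ← 0.79·0.9237 / (0.79·0.9237 + 0.092·0.0763) = 0.72971/0.73673 = 0.9905.

Posterior P(H) ≈ 0.990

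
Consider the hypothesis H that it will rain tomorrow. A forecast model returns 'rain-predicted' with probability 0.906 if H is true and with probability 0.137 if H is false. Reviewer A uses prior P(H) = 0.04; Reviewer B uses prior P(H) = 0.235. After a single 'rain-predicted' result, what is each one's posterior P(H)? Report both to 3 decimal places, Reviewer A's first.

P('+'|H) = 0.906, P('+'|¬H) = 0.137.
Reviewer A: numerator 0.906·0.04 = 0.036240; evidence = 0.036240+0.137·0.96 = 0.16776; posterior = 0.216.
Reviewer B: numerator 0.906·0.235 = 0.21291; evidence = 0.21291+0.137·0.765 = 0.31771; posterior = 0.670.

Reviewer A: 0.216; Reviewer B: 0.670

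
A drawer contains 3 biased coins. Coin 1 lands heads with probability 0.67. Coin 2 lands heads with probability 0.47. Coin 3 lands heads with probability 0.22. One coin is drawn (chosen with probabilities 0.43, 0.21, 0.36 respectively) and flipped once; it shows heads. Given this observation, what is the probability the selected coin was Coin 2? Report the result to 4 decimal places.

Tabulate prior·likelihood by source: [1] prior 0.43, lik 0.67, product 0.2881; [2] prior 0.21, lik 0.47, product 0.09870; [3] prior 0.36, lik 0.22, product 0.07920.
Normalizing constant = 0.46600; the posterior for Coin 2 is its product over the sum, 0.09870/0.46600 = 0.2118.

Posterior probability ≈ 0.2118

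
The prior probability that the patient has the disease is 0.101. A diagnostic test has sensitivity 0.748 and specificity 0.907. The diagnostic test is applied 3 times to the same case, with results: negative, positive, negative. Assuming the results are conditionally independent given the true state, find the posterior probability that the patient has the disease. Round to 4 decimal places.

Posterior P(H) ≈ 0.0652

Let H be the event that the patient has the disease; start with P(H) = 0.101. P('positive'|H) = 0.748, P('positive'|¬H) = 0.093.
Update on result 1 ('negative'): P(H) ← 0.252·0.1010 / (0.252·0.1010 + 0.907·0.8990) = 0.025452/0.84085 = 0.0303.
Update on result 2 ('positive'): P(H) ← 0.748·0.0303 / (0.748·0.0303 + 0.093·0.9697) = 0.022642/0.11283 = 0.2007.
Update on result 3 ('negative'): P(H) ← 0.252·0.2007 / (0.252·0.2007 + 0.907·0.7993) = 0.050570/0.77556 = 0.0652.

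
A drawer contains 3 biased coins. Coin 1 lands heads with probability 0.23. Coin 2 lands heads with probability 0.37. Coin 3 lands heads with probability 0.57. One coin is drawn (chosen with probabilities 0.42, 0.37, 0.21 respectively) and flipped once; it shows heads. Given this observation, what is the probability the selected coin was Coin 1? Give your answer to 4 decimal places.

P(heads|C1) = 0.23; P(heads|C2) = 0.37; P(heads|C3) = 0.57.
Prior × likelihood for each source: 0.42·0.23=0.09660, 0.37·0.37=0.1369, 0.21·0.57=0.1197. Summing gives P(heads) = 0.35320.
P(Coin 1 | heads) = 0.09660 / 0.35320 = 0.2735.

Posterior probability ≈ 0.2735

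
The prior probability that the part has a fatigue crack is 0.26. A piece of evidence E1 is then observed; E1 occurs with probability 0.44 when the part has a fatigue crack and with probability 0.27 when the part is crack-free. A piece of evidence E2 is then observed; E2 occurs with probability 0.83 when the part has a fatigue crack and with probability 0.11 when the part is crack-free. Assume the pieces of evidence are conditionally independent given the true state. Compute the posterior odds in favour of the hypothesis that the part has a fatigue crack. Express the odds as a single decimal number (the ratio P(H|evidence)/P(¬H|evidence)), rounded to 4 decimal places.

Prior odds = 0.26/(1−0.26) = 0.35135.
Likelihood ratio for E1 = 0.44/0.27 = 1.6296.
Likelihood ratio for E2 = 0.83/0.11 = 7.5455.
Posterior odds = prior odds × LR₁ × LR₂ = 4.3203.

Posterior odds ≈ 4.3203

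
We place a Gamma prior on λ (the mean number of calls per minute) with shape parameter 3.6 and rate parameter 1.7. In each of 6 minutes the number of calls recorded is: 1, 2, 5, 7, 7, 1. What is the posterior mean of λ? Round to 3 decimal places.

Posterior mean ≈ 3.455

The Poisson likelihood adds the total count to the shape and the number of exposure periods to the rate. Here ∑xᵢ = 23 and n = 6, so shape 3.6→26.6 and rate 1.7→7.7.
E[λ | data] = 26.6/7.7 = 3.455.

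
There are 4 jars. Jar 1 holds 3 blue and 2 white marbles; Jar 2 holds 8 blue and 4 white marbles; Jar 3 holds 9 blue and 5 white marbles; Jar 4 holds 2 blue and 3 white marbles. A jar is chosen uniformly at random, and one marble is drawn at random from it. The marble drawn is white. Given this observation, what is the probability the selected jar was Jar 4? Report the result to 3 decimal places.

Posterior probability ≈ 0.355

P(white|Jar 1) = 0.4; P(white|Jar 2) = 0.3333; P(white|Jar 3) = 0.3571; P(white|Jar 4) = 0.6.
Prior × likelihood for each source: 0.25·0.4=0.1000, 0.25·0.3333=0.08333, 0.25·0.3571=0.08929, 0.25·0.6=0.1500. Summing gives P(white) = 0.42262.
P(Jar 4 | white) = 0.1500 / 0.42262 = 0.355.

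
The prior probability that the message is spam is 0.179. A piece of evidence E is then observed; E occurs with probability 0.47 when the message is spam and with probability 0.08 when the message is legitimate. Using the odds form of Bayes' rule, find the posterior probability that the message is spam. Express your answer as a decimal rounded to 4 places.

Prior odds = 0.179/(1−0.179) = 0.21803.
Likelihood ratio for E = 0.47/0.08 = 5.8750.
Posterior odds = prior odds × LR = 1.2809.
Posterior probability = odds/(1+odds) = 1.2809/2.2809 = 0.5616.

Posterior probability ≈ 0.5616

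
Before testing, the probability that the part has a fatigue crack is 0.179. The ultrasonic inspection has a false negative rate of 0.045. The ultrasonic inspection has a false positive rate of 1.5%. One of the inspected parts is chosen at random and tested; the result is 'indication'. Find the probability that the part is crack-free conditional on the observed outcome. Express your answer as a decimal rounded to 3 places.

P(¬H | E) ≈ 0.067

Write H for 'the part has a fatigue crack'. Prior odds H:¬H = 0.179/0.821 = 0.21803. For the 'indication' outcome, the likelihood ratio is 0.955/0.015 = 63.667.
Posterior odds = 0.21803 × 63.667 = 13.881, so P(H|E) = 13.881/(1+13.881) = 0.933. Then P(¬H|E) = 1 − 0.933 = 0.067.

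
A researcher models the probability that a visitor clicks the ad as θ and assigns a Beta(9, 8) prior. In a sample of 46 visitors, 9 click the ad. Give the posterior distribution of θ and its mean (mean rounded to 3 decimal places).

Observing 9 successes and 37 failures updates Beta(9, 8) by adding the success and failure counts to the two shape parameters: α = 9+9 = 18, β = 8+37 = 45.
E[θ | data] = 18/(18+45) = 0.286.

Posterior: Beta(18, 45); mean ≈ 0.286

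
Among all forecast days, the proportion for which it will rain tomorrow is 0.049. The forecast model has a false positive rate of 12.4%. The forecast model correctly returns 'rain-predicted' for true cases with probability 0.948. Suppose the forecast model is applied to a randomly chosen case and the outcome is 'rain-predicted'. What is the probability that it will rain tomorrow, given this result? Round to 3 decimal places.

Write H for 'it will rain tomorrow'. Prior odds H:¬H = 0.049/0.951 = 0.051525. For the 'rain-predicted' outcome, the likelihood ratio is 0.948/0.124 = 7.6452.
Posterior odds = 0.051525 × 7.6452 = 0.39391, so P(H|E) = 0.39391/(1+0.39391) = 0.283.

P(H | E) ≈ 0.283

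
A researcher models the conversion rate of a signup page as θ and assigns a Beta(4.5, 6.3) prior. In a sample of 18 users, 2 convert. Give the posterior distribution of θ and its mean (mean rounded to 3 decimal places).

Posterior: Beta(6.5, 22.3); mean ≈ 0.226

Observing 2 successes and 16 failures updates Beta(4.5, 6.3) by adding the success and failure counts to the two shape parameters: α = 4.5+2 = 6.5, β = 6.3+16 = 22.3.
E[θ | data] = 6.5/(6.5+22.3) = 0.226.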